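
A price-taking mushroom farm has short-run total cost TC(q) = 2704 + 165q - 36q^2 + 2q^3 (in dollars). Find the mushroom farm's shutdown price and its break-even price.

Shutdown price = $3; break-even price = $243

Shutdown price = min AVC. AVC = 165 - 36q + 2q^2, with vertex at q = 9 and minimum $3.
ATC = 2704/q + 165 - 36q + 2q^2. Setting dATC/dq = −2704/q^2 − 36 + 4q = 0 gives q = 13 (since 4·13^3 − 36·13^2 = 2704).
min ATC = 2704/13 + 165 − 36·13 + 2·13^2 = $243. That is the break-even price.
Between these two prices the firm operates at a loss; above $243 it earns a profit.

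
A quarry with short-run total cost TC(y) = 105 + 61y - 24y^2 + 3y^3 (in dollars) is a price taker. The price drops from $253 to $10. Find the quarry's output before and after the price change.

Output falls from 8 to 0 (the firm shuts down)

AVC = 61 - 24y + 3y^2, minimized at y = 4 where min AVC = $13. MC = 61 - 48y + 9y^2.
At P = $253 ≥ min AVC, set P = MC on the rising branch: y = 8.
At P = $10 < min AVC = $13, price no longer covers variable cost at any output, so the firm shuts down: y = 0.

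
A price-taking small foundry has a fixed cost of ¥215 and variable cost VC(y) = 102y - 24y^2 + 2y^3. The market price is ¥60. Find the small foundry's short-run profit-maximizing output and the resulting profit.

AVC = 102 - 24y + 2y^2; min AVC = ¥30 at y = 6. Since P = ¥60 ≥ min AVC, the firm produces.
With MC = 102 - 48y + 6y^2, P = MC on the upward-sloping part at y* = 7.
TR = 60·7 = 420. TC = 215 + 224 = 439. Profit = 420 − 439 = -¥19.
Shutting down would mean losing the fixed cost of ¥215, so operating at a loss of ¥19 is better by ¥196.

Profit = -¥19 at y = 7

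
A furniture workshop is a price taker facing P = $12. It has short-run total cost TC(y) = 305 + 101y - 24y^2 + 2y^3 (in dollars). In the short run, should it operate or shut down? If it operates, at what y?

Shut down

Variable cost is VC = 101y - 24y^2 + 2y^3, so AVC = VC/y = 101 - 24y + 2y^2 and MC = dTC/dy = 101 - 48y + 6y^2.
AVC hits its minimum where MC = AVC, at y = 6, giving min AVC = 101 - 24·6 + 2·6^2 = $29.
Since P = $12 < min AVC = $29, price fails to cover variable cost at any output.
Shutting down limits the loss to fixed cost, $305.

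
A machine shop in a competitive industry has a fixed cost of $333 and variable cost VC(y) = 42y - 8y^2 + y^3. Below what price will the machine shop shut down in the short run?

The shutdown price is the minimum of AVC. VC = 42y - 8y^2 + y^3, so AVC = 42 - 8y + y^2.
dAVC/dy = -8 + 2y = 0 gives y = 4. min AVC = 42 - 8·4 + 4^2 = 26.
For P < $26 the firm produces nothing.

$26 per unit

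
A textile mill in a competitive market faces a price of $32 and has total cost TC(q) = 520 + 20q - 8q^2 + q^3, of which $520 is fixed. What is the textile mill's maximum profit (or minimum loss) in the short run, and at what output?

Profit = -$376 at q = 6

AVC = 20 - 8q + q^2 has its minimum $4 at q = 4; price $32 clears that bar, so the firm operates.
MC = 20 - 16q + 3q^2. Setting P = MC and taking the root on the rising branch gives q* = 6.
TR = 32·6 = 192. TC = 520 + 48 = 568. Profit = 192 − 568 = -$376.
That loss of $376 beats the $520 the firm would lose by shutting down; producing recovers $144 of fixed cost.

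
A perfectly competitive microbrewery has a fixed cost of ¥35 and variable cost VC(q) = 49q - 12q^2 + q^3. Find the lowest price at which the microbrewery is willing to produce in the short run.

¥13 per unit

Short-run supply begins at min AVC. From VC = 49q - 12q^2 + q^3, AVC = 49 - 12q + q^2.
dAVC/dq = -12 + 2q = 0 gives q = 6. min AVC = 49 - 12·6 + 6^2 = 13.
The firm shuts down for any P below ¥13.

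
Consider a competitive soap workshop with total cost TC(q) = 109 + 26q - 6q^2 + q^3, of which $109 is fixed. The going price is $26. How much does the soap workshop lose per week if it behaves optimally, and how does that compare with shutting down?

Profit = -$77 at q = 4

AVC = 26 - 6q + q^2; min AVC = $17 at q = 3. Since P = $26 ≥ min AVC, the firm produces.
With MC = 26 - 12q + 3q^2, P = MC on the upward-sloping part at q* = 4.
TR = 26·4 = 104. TC = 109 + 72 = 181. Profit = 104 − 181 = -$77.
By producing, the firm covers all variable cost plus $32 of fixed cost; shutting down would lose the full $109.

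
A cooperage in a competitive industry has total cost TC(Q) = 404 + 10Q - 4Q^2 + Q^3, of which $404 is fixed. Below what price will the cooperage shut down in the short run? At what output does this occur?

The shutdown price is the minimum of AVC. VC = 10Q - 4Q^2 + Q^3, so AVC = 10 - 4Q + Q^2.
dAVC/dQ = -4 + 2Q = 0 gives Q = 2. min AVC = 10 - 4·2 + 2^2 = 6.
So the shutdown price is $6.

$6 per unit, at Q = 2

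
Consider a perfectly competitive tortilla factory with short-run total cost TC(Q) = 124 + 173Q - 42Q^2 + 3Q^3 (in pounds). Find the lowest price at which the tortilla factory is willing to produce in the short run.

£26 per unit

Short-run supply begins at min AVC. From VC = 173Q - 42Q^2 + 3Q^3, AVC = 173 - 42Q + 3Q^2.
dAVC/dQ = -42 + 6Q = 0 gives Q = 7. min AVC = 173 - 42·7 + 3·7^2 = 26.
So the shutdown price is £26.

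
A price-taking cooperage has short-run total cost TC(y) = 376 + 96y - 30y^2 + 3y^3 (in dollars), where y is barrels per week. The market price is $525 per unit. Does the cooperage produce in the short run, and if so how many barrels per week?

Strip out fixed cost: VC = 96y - 30y^2 + 3y^3. Then AVC = 96 - 30y + 3y^2 and MC = 96 - 60y + 9y^2.
The AVC parabola has its vertex at y = 30/6 = 5, where AVC = 96 - 30·5 + 3·5^2 = $21.
Because $525 ≥ $21, revenue can cover variable cost; the firm operates.
Solving P = MC: -429 - 60y + 9y^2 = 0 ⇒ y = -13/3 or 11. On the upward-sloping branch, y* = 11.
Check: AVC at y = 11 is $129 ≤ P, so revenue covers variable cost.
Profit = P·y − TC = 525·11 − 1795 = $3980.

Produce at y = 11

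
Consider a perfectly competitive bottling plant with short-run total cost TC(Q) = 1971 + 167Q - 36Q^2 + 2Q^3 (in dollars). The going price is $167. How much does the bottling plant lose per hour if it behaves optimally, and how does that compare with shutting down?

AVC = 167 - 36Q + 2Q^2; min AVC = $5 at Q = 9. Since P = $167 ≥ min AVC, the firm produces.
MC = 167 - 72Q + 6Q^2. Setting P = MC and taking the root on the rising branch gives Q* = 12.
TR = 167·12 = 2004. TC = 1971 + 276 = 2247. Profit = 2004 − 2247 = -$243.
By producing, the firm covers all variable cost plus $1728 of fixed cost; shutting down would lose the full $1971.

Profit = -$243 at Q = 12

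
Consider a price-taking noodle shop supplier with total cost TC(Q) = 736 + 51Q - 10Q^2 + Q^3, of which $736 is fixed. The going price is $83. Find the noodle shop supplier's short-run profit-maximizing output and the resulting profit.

Profit = -$352 at Q = 8

AVC = 51 - 10Q + Q^2; min AVC = $26 at Q = 5. Since P = $83 ≥ min AVC, the firm produces.
MC = 51 - 20Q + 3Q^2. Setting P = MC and taking the root on the rising branch gives Q* = 8.
TR = 83·8 = 664. TC = 736 + 280 = 1016. Profit = 664 − 1016 = -$352.
Shutting down would mean losing the fixed cost of $736, so operating at a loss of $352 is better by $384.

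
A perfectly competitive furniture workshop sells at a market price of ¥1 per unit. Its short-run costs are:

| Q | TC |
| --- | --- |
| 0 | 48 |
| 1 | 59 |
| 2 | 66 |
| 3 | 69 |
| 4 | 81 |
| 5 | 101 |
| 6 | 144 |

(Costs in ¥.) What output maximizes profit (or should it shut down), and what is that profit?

Q = 0 (shut down); profit = -¥48

Compute π = P·Q − TC at each output: Q=0: -48; Q=1: -58; Q=2: -64; Q=3: -66; Q=4: -77; Q=5: -96; Q=6: -138.
Profit is highest at Q = 0. Equivalently, the lowest AVC in the table is 21/3 ≈ ¥7 at Q = 3, and P = ¥1 falls below it — price never covers variable cost, so the firm shuts down and loses only its fixed cost.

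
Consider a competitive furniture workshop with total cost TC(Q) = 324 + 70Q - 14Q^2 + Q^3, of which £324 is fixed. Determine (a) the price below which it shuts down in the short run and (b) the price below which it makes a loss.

Shutdown price = £21; break-even price = £61

Shutdown price = min AVC. AVC = 70 - 14Q + Q^2, with vertex at Q = 7 and minimum £21.
ATC = 324/Q + 70 - 14Q + Q^2. Setting dATC/dQ = −324/Q^2 − 14 + 2Q = 0 gives Q = 9 (since 2·9^3 − 14·9^2 = 324).
min ATC = 324/9 + 70 − 14·9 + 9^2 = £61. That is the break-even price.
For £21 ≤ P < £61 the firm produces at a loss; below £21 it shuts down.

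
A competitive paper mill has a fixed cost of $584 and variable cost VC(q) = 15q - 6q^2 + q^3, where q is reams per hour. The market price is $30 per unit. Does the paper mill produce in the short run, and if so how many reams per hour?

Produce at q = 5

Strip out fixed cost: VC = 15q - 6q^2 + q^3. Then AVC = 15 - 6q + q^2 and MC = 15 - 12q + 3q^2.
The AVC parabola has its vertex at q = 6/2 = 3, where AVC = 15 - 6·3 + 3^2 = $6.
P = $30 exceeds min AVC = $6, so the firm stays open.
Solving P = MC: -15 - 12q + 3q^2 = 0 ⇒ q = -1 or 5. On the upward-sloping branch, q* = 5.
Check: AVC at q = 5 is $10 ≤ P, so revenue covers variable cost.
Profit = P·q − TC = 30·5 − 634 = -$484, a loss, but smaller than the $584 fixed cost the firm would lose by shutting down.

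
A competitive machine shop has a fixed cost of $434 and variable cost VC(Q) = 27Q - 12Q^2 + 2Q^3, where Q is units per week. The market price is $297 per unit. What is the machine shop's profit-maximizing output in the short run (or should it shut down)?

Strip out fixed cost: VC = 27Q - 12Q^2 + 2Q^3. Then AVC = 27 - 12Q + 2Q^2 and MC = 27 - 24Q + 6Q^2.
AVC is minimized where dAVC/dQ = -12 + 4Q = 0, at Q = 3; min AVC = 27 - 12·3 + 2·3^2 = $9.
Since P = $297 ≥ min AVC = $9, price covers variable cost and the firm should produce.
P = MC gives -270 - 24Q + 6Q^2 = 0, with roots -5 and 9. Take the larger (rising MC): Q* = 9.
Check: AVC at Q = 9 is $81 ≤ P, so revenue covers variable cost.
Profit = P·Q − TC = 297·9 − 1163 = $1510.

Produce at Q = 9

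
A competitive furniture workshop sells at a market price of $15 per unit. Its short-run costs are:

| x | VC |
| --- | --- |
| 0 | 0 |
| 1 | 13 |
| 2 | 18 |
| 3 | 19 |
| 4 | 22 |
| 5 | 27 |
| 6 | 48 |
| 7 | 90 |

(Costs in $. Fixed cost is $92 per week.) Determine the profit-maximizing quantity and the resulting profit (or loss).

x = 5; profit = -$44

Tabulate TR − TC: x=0: -92; x=1: -90; x=2: -80; x=3: -66; x=4: -54; x=5: -44; x=6: -50; x=7: -77.
Profit is maximized at x = 5. AVC there is 27/5 = $5.40 ≤ P, so producing beats shutting down (which would give -$92).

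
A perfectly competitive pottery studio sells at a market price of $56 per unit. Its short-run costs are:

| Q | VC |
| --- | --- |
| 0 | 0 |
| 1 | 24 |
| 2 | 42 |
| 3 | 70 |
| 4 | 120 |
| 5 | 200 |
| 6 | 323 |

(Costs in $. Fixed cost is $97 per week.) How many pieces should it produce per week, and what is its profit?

Q = 4; profit = $7

Tabulate TR − TC: Q=0: -97; Q=1: -65; Q=2: -27; Q=3: 1; Q=4: 7; Q=5: -17; Q=6: -84.
Profit is maximized at Q = 4. AVC there is 120/4 = $30 ≤ P, so producing beats shutting down (which would give -$97).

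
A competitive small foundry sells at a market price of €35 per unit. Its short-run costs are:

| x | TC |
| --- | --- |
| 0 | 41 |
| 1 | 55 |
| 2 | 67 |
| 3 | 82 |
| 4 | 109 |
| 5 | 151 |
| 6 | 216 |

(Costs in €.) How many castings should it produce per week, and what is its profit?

x = 4; profit = €31

Profit at each row (π = 35x − TC): x=0: -41; x=1: -20; x=2: 3; x=3: 23; x=4: 31; x=5: 24; x=6: -6.
Profit is maximized at x = 4. AVC there is 68/4 = €17 ≤ P, so producing beats shutting down (which would give -€41).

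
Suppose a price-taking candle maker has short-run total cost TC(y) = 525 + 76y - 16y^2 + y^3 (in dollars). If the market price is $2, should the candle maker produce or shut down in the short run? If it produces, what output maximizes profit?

Shut down

Strip out fixed cost: VC = 76y - 16y^2 + y^3. Then AVC = 76 - 16y + y^2 and MC = 76 - 32y + 3y^2.
AVC is minimized where dAVC/dy = -16 + 2y = 0, at y = 8; min AVC = 76 - 16·8 + 8^2 = $12.
P = $2 lies below min AVC = $12; no output level covers variable cost.
Shutting down limits the loss to fixed cost, $525.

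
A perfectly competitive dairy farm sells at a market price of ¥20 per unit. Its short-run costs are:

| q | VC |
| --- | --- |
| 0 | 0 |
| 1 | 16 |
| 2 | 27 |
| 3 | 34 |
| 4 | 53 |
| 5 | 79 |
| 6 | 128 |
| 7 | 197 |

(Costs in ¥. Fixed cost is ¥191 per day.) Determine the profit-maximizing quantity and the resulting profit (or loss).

q = 4; profit = -¥164

Tabulate TR − TC: q=0: -191; q=1: -187; q=2: -178; q=3: -165; q=4: -164; q=5: -170; q=6: -199; q=7: -248.
Profit is maximized at q = 4. AVC there is 53/4 = ¥13.25 ≤ P, so producing beats shutting down (which would give -¥191).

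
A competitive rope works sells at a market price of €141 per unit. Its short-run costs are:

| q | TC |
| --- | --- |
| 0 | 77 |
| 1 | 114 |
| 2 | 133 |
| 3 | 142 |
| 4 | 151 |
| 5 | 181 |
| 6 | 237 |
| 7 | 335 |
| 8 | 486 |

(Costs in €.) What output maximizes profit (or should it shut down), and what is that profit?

Profit at each row (π = 141q − TC): q=0: -77; q=1: 27; q=2: 149; q=3: 281; q=4: 413; q=5: 524; q=6: 609; q=7: 652; q=8: 642.
Profit is maximized at q = 7. AVC there is 258/7 = €36.86 ≤ P, so producing beats shutting down (which would give -€77).

q = 7; profit = €652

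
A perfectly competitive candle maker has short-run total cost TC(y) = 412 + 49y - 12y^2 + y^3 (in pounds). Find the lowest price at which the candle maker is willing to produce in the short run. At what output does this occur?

£13 per unit, at y = 6

Short-run supply begins at min AVC. From VC = 49y - 12y^2 + y^3, AVC = 49 - 12y + y^2.
At the minimum of AVC, MC = AVC. MC = 49 - 24y + 3y^2; setting MC = AVC gives 2y^2 - 12y = 0, so y = 6. min AVC = 13.
The firm shuts down for any P below £13.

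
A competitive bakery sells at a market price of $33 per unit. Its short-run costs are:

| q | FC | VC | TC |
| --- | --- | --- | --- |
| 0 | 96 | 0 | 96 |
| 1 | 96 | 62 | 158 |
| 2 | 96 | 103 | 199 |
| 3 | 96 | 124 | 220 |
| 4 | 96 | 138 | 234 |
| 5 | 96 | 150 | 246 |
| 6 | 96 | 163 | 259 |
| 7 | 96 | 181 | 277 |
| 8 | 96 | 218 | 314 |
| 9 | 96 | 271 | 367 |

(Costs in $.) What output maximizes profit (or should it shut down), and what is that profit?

Profit at each row (π = 33q − TC): q=0: -96; q=1: -125; q=2: -133; q=3: -121; q=4: -102; q=5: -81; q=6: -61; q=7: -46; q=8: -50; q=9: -70.
Profit is maximized at q = 7. AVC there is 181/7 = $25.86 ≤ P, so producing beats shutting down (which would give -$96).

q = 7; profit = -$46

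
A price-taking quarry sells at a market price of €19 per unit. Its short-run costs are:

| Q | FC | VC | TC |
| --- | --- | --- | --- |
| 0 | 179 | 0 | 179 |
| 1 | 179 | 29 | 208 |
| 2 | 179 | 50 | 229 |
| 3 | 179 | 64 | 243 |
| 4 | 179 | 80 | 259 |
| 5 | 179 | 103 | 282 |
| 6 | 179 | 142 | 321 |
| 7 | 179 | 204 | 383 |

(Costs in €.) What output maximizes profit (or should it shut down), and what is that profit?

Profit at each row (π = 19Q − TC): Q=0: -179; Q=1: -189; Q=2: -191; Q=3: -186; Q=4: -183; Q=5: -187; Q=6: -207; Q=7: -250.
Profit is highest at Q = 0. Equivalently, the lowest AVC in the table is 80/4 ≈ €20 at Q = 4, and P = €19 falls below it — price never covers variable cost, so the firm shuts down and loses only its fixed cost.

Q = 0 (shut down); profit = -€179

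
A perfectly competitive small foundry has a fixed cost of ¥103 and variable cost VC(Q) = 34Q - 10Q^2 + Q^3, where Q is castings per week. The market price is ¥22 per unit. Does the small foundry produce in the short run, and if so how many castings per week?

From TC, MC = TC'(Q) = 34 - 20Q + 3Q^2 and AVC = VC/Q = 34 - 10Q + Q^2.
AVC is minimized where dAVC/dQ = -10 + 2Q = 0, at Q = 5; min AVC = 34 - 10·5 + 5^2 = ¥9.
Since P = ¥22 ≥ min AVC = ¥9, price covers variable cost and the firm should produce.
P = MC gives 12 - 20Q + 3Q^2 = 0, with roots 2/3 and 6. Take the larger (rising MC): Q* = 6.
Check: AVC at Q = 6 is ¥10 ≤ P, so revenue covers variable cost.
Profit = P·Q − TC = 22·6 − 163 = -¥31, a loss, but smaller than the ¥103 fixed cost the firm would lose by shutting down.

Produce at Q = 6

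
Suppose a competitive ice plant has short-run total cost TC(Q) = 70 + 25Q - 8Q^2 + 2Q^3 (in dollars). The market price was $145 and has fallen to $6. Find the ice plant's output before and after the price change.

Output falls from 6 to 0 (the firm shuts down)

MC = 25 - 16Q + 6Q^2; the shutdown threshold is min AVC = $17 (at Q = 2).
With P = $145 above the shutdown price, P = MC gives Q = 6.
At P = $6 < min AVC = $17, price no longer covers variable cost at any output, so the firm shuts down: Q = 0.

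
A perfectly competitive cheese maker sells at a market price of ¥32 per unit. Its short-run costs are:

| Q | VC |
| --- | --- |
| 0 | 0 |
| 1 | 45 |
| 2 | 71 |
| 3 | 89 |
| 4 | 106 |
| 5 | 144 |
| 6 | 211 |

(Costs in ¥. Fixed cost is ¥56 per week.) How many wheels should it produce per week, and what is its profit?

Profit at each row (π = 32Q − TC): Q=0: -56; Q=1: -69; Q=2: -63; Q=3: -49; Q=4: -34; Q=5: -40; Q=6: -75.
Profit is maximized at Q = 4. AVC there is 106/4 = ¥26.50 ≤ P, so producing beats shutting down (which would give -¥56).

Q = 4; profit = -¥34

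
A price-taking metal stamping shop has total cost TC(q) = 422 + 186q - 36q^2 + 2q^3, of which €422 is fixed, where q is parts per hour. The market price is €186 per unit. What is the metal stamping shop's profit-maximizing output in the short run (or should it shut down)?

Produce at q = 12

Strip out fixed cost: VC = 186q - 36q^2 + 2q^3. Then AVC = 186 - 36q + 2q^2 and MC = 186 - 72q + 6q^2.
AVC hits its minimum where MC = AVC, at q = 9, giving min AVC = 186 - 36·9 + 2·9^2 = €24.
Since P = €186 ≥ min AVC = €24, price covers variable cost and the firm should produce.
Set P = MC: 186 = 186 - 72q + 6q^2 → -72q + 6q^2 = 0. The roots are q = 0 and q = 12; the profit-maximizing output is on the rising part of MC, so q* = 12.
Check: AVC at q = 12 is €42 ≤ P, so revenue covers variable cost.
Profit = P·q − TC = 186·12 − 926 = €1306.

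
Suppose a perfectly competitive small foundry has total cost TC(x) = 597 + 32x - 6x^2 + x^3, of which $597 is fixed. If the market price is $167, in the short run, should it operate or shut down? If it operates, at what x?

Variable cost is VC = 32x - 6x^2 + x^3, so AVC = VC/x = 32 - 6x + x^2 and MC = dTC/dx = 32 - 12x + 3x^2.
AVC is minimized where dAVC/dx = -6 + 2x = 0, at x = 3; min AVC = 32 - 6·3 + 3^2 = $23.
P = $167 exceeds min AVC = $23, so the firm stays open.
Solving P = MC: -135 - 12x + 3x^2 = 0 ⇒ x = -5 or 9. On the upward-sloping branch, x* = 9.
Check: AVC at x = 9 is $59 ≤ P, so revenue covers variable cost.
Profit = P·x − TC = 167·9 − 1128 = $375.

Produce at x = 9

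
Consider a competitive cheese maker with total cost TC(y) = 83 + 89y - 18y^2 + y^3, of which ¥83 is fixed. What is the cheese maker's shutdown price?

The shutdown price is the minimum of AVC. VC = 89y - 18y^2 + y^3, so AVC = 89 - 18y + y^2.
At the minimum of AVC, MC = AVC. MC = 89 - 36y + 3y^2; setting MC = AVC gives 2y^2 - 18y = 0, so y = 9. min AVC = 8.
For P < ¥8 the firm produces nothing.

¥8 per unit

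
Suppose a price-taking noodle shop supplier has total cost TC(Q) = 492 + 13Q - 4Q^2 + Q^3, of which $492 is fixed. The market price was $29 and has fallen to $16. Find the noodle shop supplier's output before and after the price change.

MC = 13 - 8Q + 3Q^2; the shutdown threshold is min AVC = $9 (at Q = 2).
At P = $29 ≥ min AVC, set P = MC on the rising branch: Q = 4.
At P = $16 ≥ min AVC, set P = MC: Q = 3. The firm stays open but cuts output.

Output falls from 4 to 3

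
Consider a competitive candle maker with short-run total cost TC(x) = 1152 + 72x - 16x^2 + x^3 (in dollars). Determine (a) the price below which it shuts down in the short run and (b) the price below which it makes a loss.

AVC = 72 - 16x + x^2; minimized at x = 8, giving min AVC = $8. That is the shutdown price.
ATC = 1152/x + 72 - 16x + x^2. Setting dATC/dx = −1152/x^2 − 16 + 2x = 0 gives x = 12 (since 2·12^3 − 16·12^2 = 1152).
min ATC = 1152/12 + 72 − 16·12 + 12^2 = $120. That is the break-even price.
Between these two prices the firm operates at a loss; above $120 it earns a profit.

Shutdown price = $8; break-even price = $120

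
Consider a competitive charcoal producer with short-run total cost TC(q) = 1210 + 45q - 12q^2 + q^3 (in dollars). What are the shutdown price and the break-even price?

Shutdown price = min AVC. AVC = 45 - 12q + q^2, with vertex at q = 6 and minimum $9.
ATC = 1210/q + 45 - 12q + q^2. Setting dATC/dq = −1210/q^2 − 12 + 2q = 0 gives q = 11 (since 2·11^3 − 12·11^2 = 1210).
min ATC = 1210/11 + 45 − 12·11 + 11^2 = $144. That is the break-even price.
Between these two prices the firm operates at a loss; above $144 it earns a profit.

Shutdown price = $9; break-even price = $144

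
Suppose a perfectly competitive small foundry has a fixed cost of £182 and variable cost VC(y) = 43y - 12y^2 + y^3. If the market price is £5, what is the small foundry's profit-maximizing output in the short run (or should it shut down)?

From TC, MC = TC'(y) = 43 - 24y + 3y^2 and AVC = VC/y = 43 - 12y + y^2.
The AVC parabola has its vertex at y = 12/2 = 6, where AVC = 43 - 12·6 + 6^2 = £7.
P = £5 lies below min AVC = £7; no output level covers variable cost.
The firm minimizes its loss by shutting down and losing only its fixed cost of £182.

Shut down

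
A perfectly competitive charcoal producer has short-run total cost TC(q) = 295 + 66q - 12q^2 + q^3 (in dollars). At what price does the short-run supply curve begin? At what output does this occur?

Short-run supply begins at min AVC. From VC = 66q - 12q^2 + q^3, AVC = 66 - 12q + q^2.
dAVC/dq = -12 + 2q = 0 gives q = 6. min AVC = 66 - 12·6 + 6^2 = 30.
For P < $30 the firm produces nothing.

$30 per unit, at q = 6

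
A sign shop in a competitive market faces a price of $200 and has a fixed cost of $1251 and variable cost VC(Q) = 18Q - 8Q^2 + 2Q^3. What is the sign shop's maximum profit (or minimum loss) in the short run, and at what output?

Profit = -$271 at Q = 7

AVC = 18 - 8Q + 2Q^2 has its minimum $10 at Q = 2; price $200 clears that bar, so the firm operates.
With MC = 18 - 16Q + 6Q^2, P = MC on the upward-sloping part at Q* = 7.
TR = 200·7 = 1400. TC = 1251 + 420 = 1671. Profit = 1400 − 1671 = -$271.
By producing, the firm covers all variable cost plus $980 of fixed cost; shutting down would lose the full $1251.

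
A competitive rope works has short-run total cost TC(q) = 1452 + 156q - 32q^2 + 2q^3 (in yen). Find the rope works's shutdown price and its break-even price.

Shutdown price = ¥28; break-even price = ¥178

AVC = 156 - 32q + 2q^2; minimized at q = 8, giving min AVC = ¥28. That is the shutdown price.
ATC = 1452/q + 156 - 32q + 2q^2. Setting dATC/dq = −1452/q^2 − 32 + 4q = 0 gives q = 11 (since 4·11^3 − 32·11^2 = 1452).
min ATC = 1452/11 + 156 − 32·11 + 2·11^2 = ¥178. That is the break-even price.
For ¥28 ≤ P < ¥178 the firm produces at a loss; below ¥28 it shuts down.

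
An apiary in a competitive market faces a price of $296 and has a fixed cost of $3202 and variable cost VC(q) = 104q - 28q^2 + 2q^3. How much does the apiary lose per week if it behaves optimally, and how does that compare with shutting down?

Profit = -$322 at q = 12

AVC = 104 - 28q + 2q^2; min AVC = $6 at q = 7. Since P = $296 ≥ min AVC, the firm produces.
With MC = 104 - 56q + 6q^2, P = MC on the upward-sloping part at q* = 12.
TR = 296·12 = 3552. TC = 3202 + 672 = 3874. Profit = 3552 − 3874 = -$322.
That loss of $322 beats the $3202 the firm would lose by shutting down; producing recovers $2880 of fixed cost.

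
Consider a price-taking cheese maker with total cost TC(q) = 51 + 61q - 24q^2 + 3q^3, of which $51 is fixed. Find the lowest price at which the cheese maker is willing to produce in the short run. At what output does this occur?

Short-run supply begins at min AVC. From VC = 61q - 24q^2 + 3q^3, AVC = 61 - 24q + 3q^2.
At the minimum of AVC, MC = AVC. MC = 61 - 48q + 9q^2; setting MC = AVC gives 6q^2 - 24q = 0, so q = 4. min AVC = 13.
For P < $13 the firm produces nothing.

$13 per unit, at q = 4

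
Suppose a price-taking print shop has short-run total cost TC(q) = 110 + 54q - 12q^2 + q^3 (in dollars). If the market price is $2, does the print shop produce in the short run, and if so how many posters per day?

Strip out fixed cost: VC = 54q - 12q^2 + q^3. Then AVC = 54 - 12q + q^2 and MC = 54 - 24q + 3q^2.
AVC is minimized where dAVC/dq = -12 + 2q = 0, at q = 6; min AVC = 54 - 12·6 + 6^2 = $18.
Since P = $2 < min AVC = $18, price fails to cover variable cost at any output.
Best response: produce nothing and absorb the $110 fixed cost.

Shut down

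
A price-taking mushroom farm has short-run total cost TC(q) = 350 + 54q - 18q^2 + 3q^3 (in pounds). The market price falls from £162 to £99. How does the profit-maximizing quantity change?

Output falls from 6 to 5

MC = 54 - 36q + 9q^2; the shutdown threshold is min AVC = £27 (at q = 3).
At P = £162 ≥ min AVC, set P = MC on the rising branch: q = 6.
At P = £99 ≥ min AVC, set P = MC: q = 5. The firm stays open but cuts output.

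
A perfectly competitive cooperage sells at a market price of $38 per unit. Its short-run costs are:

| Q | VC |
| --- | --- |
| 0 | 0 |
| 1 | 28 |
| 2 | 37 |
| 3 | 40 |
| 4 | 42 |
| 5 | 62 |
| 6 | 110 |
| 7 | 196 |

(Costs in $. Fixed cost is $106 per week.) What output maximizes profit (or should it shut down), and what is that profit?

Tabulate TR − TC: Q=0: -106; Q=1: -96; Q=2: -67; Q=3: -32; Q=4: 4; Q=5: 22; Q=6: 12; Q=7: -36.
Profit is maximized at Q = 5. AVC there is 62/5 = $12.40 ≤ P, so producing beats shutting down (which would give -$106).

Q = 5; profit = $22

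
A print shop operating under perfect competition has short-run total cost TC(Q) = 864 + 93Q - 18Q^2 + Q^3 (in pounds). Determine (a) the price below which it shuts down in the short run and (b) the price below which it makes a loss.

Shutdown price = £12; break-even price = £93

Shutdown price = min AVC. AVC = 93 - 18Q + Q^2, with vertex at Q = 9 and minimum £12.
ATC = 864/Q + 93 - 18Q + Q^2. Setting dATC/dQ = −864/Q^2 − 18 + 2Q = 0 gives Q = 12 (since 2·12^3 − 18·12^2 = 864).
min ATC = 864/12 + 93 − 18·12 + 12^2 = £93. That is the break-even price.
For £12 ≤ P < £93 the firm produces at a loss; below £12 it shuts down.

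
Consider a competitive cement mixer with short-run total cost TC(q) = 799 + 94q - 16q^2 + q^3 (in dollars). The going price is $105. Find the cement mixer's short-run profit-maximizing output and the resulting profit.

AVC = 94 - 16q + q^2; min AVC = $30 at q = 8. Since P = $105 ≥ min AVC, the firm produces.
With MC = 94 - 32q + 3q^2, P = MC on the upward-sloping part at q* = 11.
TR = 105·11 = 1155. TC = 799 + 429 = 1228. Profit = 1155 − 1228 = -$73.
That loss of $73 beats the $799 the firm would lose by shutting down; producing recovers $726 of fixed cost.

Profit = -$73 at q = 11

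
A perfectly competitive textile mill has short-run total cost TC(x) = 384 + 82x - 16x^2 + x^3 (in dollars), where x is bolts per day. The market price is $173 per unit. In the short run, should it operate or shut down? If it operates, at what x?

From TC, MC = TC'(x) = 82 - 32x + 3x^2 and AVC = VC/x = 82 - 16x + x^2.
The AVC parabola has its vertex at x = 16/2 = 8, where AVC = 82 - 16·8 + 8^2 = $18.
Because $173 ≥ $18, revenue can cover variable cost; the firm operates.
P = MC gives -91 - 32x + 3x^2 = 0, with roots -7/3 and 13. Take the larger (rising MC): x* = 13.
Check: AVC at x = 13 is $43 ≤ P, so revenue covers variable cost.
Profit = P·x − TC = 173·13 − 943 = $1306.

Produce at x = 13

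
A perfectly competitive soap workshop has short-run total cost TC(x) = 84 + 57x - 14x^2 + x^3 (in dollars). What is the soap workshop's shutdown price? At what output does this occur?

$8 per unit, at x = 7

The shutdown price is the minimum of AVC. VC = 57x - 14x^2 + x^3, so AVC = 57 - 14x + x^2.
dAVC/dx = -14 + 2x = 0 gives x = 7. min AVC = 57 - 14·7 + 7^2 = 8.
For P < $8 the firm produces nothing.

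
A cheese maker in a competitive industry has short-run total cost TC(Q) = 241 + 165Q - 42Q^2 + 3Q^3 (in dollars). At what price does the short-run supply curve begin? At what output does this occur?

$18 per unit, at Q = 7

The firm shuts down when price falls below the minimum of average variable cost. AVC = VC/Q = 165 - 42Q + 3Q^2.
At the minimum of AVC, MC = AVC. MC = 165 - 84Q + 9Q^2; setting MC = AVC gives 6Q^2 - 42Q = 0, so Q = 7. min AVC = 18.
So the shutdown price is $18.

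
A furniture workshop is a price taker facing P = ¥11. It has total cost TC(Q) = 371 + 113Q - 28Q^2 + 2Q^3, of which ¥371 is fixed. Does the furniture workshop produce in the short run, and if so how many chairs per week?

Shut down

Variable cost is VC = 113Q - 28Q^2 + 2Q^3, so AVC = VC/Q = 113 - 28Q + 2Q^2 and MC = dTC/dQ = 113 - 56Q + 6Q^2.
The AVC parabola has its vertex at Q = 28/4 = 7, where AVC = 113 - 28·7 + 2·7^2 = ¥15.
P = ¥11 lies below min AVC = ¥15; no output level covers variable cost.
Shutting down limits the loss to fixed cost, ¥371.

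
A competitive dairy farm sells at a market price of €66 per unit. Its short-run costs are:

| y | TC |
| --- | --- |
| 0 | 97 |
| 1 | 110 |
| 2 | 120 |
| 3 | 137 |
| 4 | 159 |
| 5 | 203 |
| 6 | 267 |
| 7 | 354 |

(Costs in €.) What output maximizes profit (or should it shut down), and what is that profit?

y = 6; profit = €129

Tabulate TR − TC: y=0: -97; y=1: -44; y=2: 12; y=3: 61; y=4: 105; y=5: 127; y=6: 129; y=7: 108.
Profit is maximized at y = 6. AVC there is 170/6 = €28.33 ≤ P, so producing beats shutting down (which would give -€97).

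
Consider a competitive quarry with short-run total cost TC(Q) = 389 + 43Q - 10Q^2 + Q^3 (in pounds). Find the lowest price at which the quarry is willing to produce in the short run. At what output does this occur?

The firm shuts down when price falls below the minimum of average variable cost. AVC = VC/Q = 43 - 10Q + Q^2.
dAVC/dQ = -10 + 2Q = 0 gives Q = 5. min AVC = 43 - 10·5 + 5^2 = 18.
The firm shuts down for any P below £18.

£18 per unit, at Q = 5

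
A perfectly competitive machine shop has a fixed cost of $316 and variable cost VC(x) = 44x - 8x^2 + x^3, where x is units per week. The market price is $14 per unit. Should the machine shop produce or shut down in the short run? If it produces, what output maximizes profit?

Variable cost is VC = 44x - 8x^2 + x^3, so AVC = VC/x = 44 - 8x + x^2 and MC = dTC/dx = 44 - 16x + 3x^2.
AVC is minimized where dAVC/dx = -8 + 2x = 0, at x = 4; min AVC = 44 - 8·4 + 4^2 = $28.
With P < min AVC ($14 < $28), every unit sold adds to the loss.
Shutting down limits the loss to fixed cost, $316.

Shut down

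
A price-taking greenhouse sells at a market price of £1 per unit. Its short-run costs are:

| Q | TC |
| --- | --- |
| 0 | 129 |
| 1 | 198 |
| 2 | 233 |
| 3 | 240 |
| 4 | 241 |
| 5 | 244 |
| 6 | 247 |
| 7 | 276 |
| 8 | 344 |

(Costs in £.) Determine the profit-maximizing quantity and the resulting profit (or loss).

Profit at each row (π = 1Q − TC): Q=0: -129; Q=1: -197; Q=2: -231; Q=3: -237; Q=4: -237; Q=5: -239; Q=6: -241; Q=7: -269; Q=8: -336.
Profit is highest at Q = 0. Equivalently, the lowest AVC in the table is 118/6 ≈ £19.67 at Q = 6, and P = £1 falls below it — price never covers variable cost, so the firm shuts down and loses only its fixed cost.

Q = 0 (shut down); profit = -£129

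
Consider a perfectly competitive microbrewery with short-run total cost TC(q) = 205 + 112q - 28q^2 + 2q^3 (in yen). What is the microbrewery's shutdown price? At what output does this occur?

¥14 per unit, at q = 7

Short-run supply begins at min AVC. From VC = 112q - 28q^2 + 2q^3, AVC = 112 - 28q + 2q^2.
At the minimum of AVC, MC = AVC. MC = 112 - 56q + 6q^2; setting MC = AVC gives 4q^2 - 28q = 0, so q = 7. min AVC = 14.
For P < ¥14 the firm produces nothing.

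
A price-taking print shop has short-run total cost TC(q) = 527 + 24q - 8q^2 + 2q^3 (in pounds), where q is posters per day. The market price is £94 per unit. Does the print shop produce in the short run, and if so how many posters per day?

Variable cost is VC = 24q - 8q^2 + 2q^3, so AVC = VC/q = 24 - 8q + 2q^2 and MC = dTC/dq = 24 - 16q + 6q^2.
The AVC parabola has its vertex at q = 8/4 = 2, where AVC = 24 - 8·2 + 2·2^2 = £16.
Because £94 ≥ £16, revenue can cover variable cost; the firm operates.
P = MC gives -70 - 16q + 6q^2 = 0, with roots -7/3 and 5. Take the larger (rising MC): q* = 5.
Check: AVC at q = 5 is £34 ≤ P, so revenue covers variable cost.
Profit = P·q − TC = 94·5 − 697 = -£227, a loss, but smaller than the £527 fixed cost the firm would lose by shutting down.

Produce at q = 5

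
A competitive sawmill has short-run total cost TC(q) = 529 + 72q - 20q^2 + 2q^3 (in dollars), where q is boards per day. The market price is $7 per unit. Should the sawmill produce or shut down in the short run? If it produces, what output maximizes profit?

Variable cost is VC = 72q - 20q^2 + 2q^3, so AVC = VC/q = 72 - 20q + 2q^2 and MC = dTC/dq = 72 - 40q + 6q^2.
AVC hits its minimum where MC = AVC, at q = 5, giving min AVC = 72 - 20·5 + 2·5^2 = $22.
Since P = $7 < min AVC = $22, price fails to cover variable cost at any output.
The firm minimizes its loss by shutting down and losing only its fixed cost of $529.

Shut down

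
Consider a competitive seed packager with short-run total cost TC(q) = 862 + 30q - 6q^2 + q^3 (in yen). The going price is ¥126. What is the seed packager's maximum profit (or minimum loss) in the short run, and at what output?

Profit = -¥222 at q = 8

AVC = 30 - 6q + q^2 has its minimum ¥21 at q = 3; price ¥126 clears that bar, so the firm operates.
MC = 30 - 12q + 3q^2. Setting P = MC and taking the root on the rising branch gives q* = 8.
TR = 126·8 = 1008. TC = 862 + 368 = 1230. Profit = 1008 − 1230 = -¥222.
By producing, the firm covers all variable cost plus ¥640 of fixed cost; shutting down would lose the full ¥862.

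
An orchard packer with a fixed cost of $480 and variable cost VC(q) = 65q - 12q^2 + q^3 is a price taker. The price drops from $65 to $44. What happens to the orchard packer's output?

MC = 65 - 24q + 3q^2; the shutdown threshold is min AVC = $29 (at q = 6).
With P = $65 above the shutdown price, P = MC gives q = 8.
At P = $44 ≥ min AVC, set P = MC: q = 7. The firm stays open but cuts output.

Output falls from 8 to 7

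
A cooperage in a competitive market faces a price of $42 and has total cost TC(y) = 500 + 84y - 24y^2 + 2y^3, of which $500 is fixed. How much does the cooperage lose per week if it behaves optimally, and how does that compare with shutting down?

Profit = -$304 at y = 7

AVC = 84 - 24y + 2y^2; min AVC = $12 at y = 6. Since P = $42 ≥ min AVC, the firm produces.
MC = 84 - 48y + 6y^2. Setting P = MC and taking the root on the rising branch gives y* = 7.
TR = 42·7 = 294. TC = 500 + 98 = 598. Profit = 294 − 598 = -$304.
By producing, the firm covers all variable cost plus $196 of fixed cost; shutting down would lose the full $500.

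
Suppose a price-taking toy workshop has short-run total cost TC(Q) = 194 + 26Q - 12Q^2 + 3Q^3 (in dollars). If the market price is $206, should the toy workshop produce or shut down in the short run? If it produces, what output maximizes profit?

Produce at Q = 6

From TC, MC = TC'(Q) = 26 - 24Q + 9Q^2 and AVC = VC/Q = 26 - 12Q + 3Q^2.
AVC hits its minimum where MC = AVC, at Q = 2, giving min AVC = 26 - 12·2 + 3·2^2 = $14.
Since P = $206 ≥ min AVC = $14, price covers variable cost and the firm should produce.
Solving P = MC: -180 - 24Q + 9Q^2 = 0 ⇒ Q = -10/3 or 6. On the upward-sloping branch, Q* = 6.
Check: AVC at Q = 6 is $62 ≤ P, so revenue covers variable cost.
Profit = P·Q − TC = 206·6 − 566 = $670.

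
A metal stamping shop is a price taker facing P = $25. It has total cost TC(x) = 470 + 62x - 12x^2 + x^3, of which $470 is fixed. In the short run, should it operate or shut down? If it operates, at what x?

From TC, MC = TC'(x) = 62 - 24x + 3x^2 and AVC = VC/x = 62 - 12x + x^2.
The AVC parabola has its vertex at x = 12/2 = 6, where AVC = 62 - 12·6 + 6^2 = $26.
With P < min AVC ($25 < $26), every unit sold adds to the loss.
Best response: produce nothing and absorb the $470 fixed cost.

Shut down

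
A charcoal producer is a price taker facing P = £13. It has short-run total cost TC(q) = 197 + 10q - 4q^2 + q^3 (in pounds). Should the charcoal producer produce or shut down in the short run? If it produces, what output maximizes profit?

Strip out fixed cost: VC = 10q - 4q^2 + q^3. Then AVC = 10 - 4q + q^2 and MC = 10 - 8q + 3q^2.
AVC is minimized where dAVC/dq = -4 + 2q = 0, at q = 2; min AVC = 10 - 4·2 + 2^2 = £6.
Since P = £13 ≥ min AVC = £6, price covers variable cost and the firm should produce.
P = MC gives -3 - 8q + 3q^2 = 0, with roots -1/3 and 3. Take the larger (rising MC): q* = 3.
Check: AVC at q = 3 is £7 ≤ P, so revenue covers variable cost.
Profit = P·q − TC = 13·3 − 218 = -£179, a loss, but smaller than the £197 fixed cost the firm would lose by shutting down.

Produce at q = 3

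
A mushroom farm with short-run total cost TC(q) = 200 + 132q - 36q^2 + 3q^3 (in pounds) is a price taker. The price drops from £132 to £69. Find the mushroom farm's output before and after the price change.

MC = 132 - 72q + 9q^2; the shutdown threshold is min AVC = £24 (at q = 6).
With P = £132 above the shutdown price, P = MC gives q = 8.
At P = £69 ≥ min AVC, set P = MC: q = 7. The firm stays open but cuts output.

Output falls from 8 to 7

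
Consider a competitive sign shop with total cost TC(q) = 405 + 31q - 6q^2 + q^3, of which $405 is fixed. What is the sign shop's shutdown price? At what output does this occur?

$22 per unit, at q = 3

Short-run supply begins at min AVC. From VC = 31q - 6q^2 + q^3, AVC = 31 - 6q + q^2.
dAVC/dq = -6 + 2q = 0 gives q = 3. min AVC = 31 - 6·3 + 3^2 = 22.
For P < $22 the firm produces nothing.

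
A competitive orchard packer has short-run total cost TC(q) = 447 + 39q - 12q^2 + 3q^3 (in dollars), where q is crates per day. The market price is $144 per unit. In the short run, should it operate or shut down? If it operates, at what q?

Produce at q = 5

Variable cost is VC = 39q - 12q^2 + 3q^3, so AVC = VC/q = 39 - 12q + 3q^2 and MC = dTC/dq = 39 - 24q + 9q^2.
AVC hits its minimum where MC = AVC, at q = 2, giving min AVC = 39 - 12·2 + 3·2^2 = $27.
Because $144 ≥ $27, revenue can cover variable cost; the firm operates.
Solving P = MC: -105 - 24q + 9q^2 = 0 ⇒ q = -7/3 or 5. On the upward-sloping branch, q* = 5.
Check: AVC at q = 5 is $54 ≤ P, so revenue covers variable cost.
Profit = P·q − TC = 144·5 − 717 = $3.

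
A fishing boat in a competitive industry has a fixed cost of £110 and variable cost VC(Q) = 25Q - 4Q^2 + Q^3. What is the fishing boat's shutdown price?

£21 per unit

The firm shuts down when price falls below the minimum of average variable cost. AVC = VC/Q = 25 - 4Q + Q^2.
dAVC/dQ = -4 + 2Q = 0 gives Q = 2. min AVC = 25 - 4·2 + 2^2 = 21.
For P < £21 the firm produces nothing.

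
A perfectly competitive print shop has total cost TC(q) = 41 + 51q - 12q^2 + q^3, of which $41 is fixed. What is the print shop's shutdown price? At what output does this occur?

$15 per unit, at q = 6

Short-run supply begins at min AVC. From VC = 51q - 12q^2 + q^3, AVC = 51 - 12q + q^2.
dAVC/dq = -12 + 2q = 0 gives q = 6. min AVC = 51 - 12·6 + 6^2 = 15.
The firm shuts down for any P below $15.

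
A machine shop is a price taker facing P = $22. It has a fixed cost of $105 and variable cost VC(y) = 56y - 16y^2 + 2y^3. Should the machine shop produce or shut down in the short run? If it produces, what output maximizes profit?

Shut down

From TC, MC = TC'(y) = 56 - 32y + 6y^2 and AVC = VC/y = 56 - 16y + 2y^2.
AVC is minimized where dAVC/dy = -16 + 4y = 0, at y = 4; min AVC = 56 - 16·4 + 2·4^2 = $24.
Since P = $22 < min AVC = $24, price fails to cover variable cost at any output.
Shutting down limits the loss to fixed cost, $105.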